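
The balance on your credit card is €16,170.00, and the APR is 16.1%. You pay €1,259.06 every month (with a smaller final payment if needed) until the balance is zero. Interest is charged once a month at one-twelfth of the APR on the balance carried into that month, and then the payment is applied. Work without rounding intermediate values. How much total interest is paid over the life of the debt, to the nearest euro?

€1,697

Monthly rate r = 16.1%/12 = 1.34167% = 0.0134167.
Payoff takes n = ⌈−ln(1 − rB₀/P)/ln(1+r)⌉ = ⌈14.190⌉ = 15 payments; the last is €240.41.
Total paid = 14·€1,259.06 + €240.41 = €17,867.25.
Total interest = total paid − principal = €17,867.25 − €16,170.00 = €1,697.25.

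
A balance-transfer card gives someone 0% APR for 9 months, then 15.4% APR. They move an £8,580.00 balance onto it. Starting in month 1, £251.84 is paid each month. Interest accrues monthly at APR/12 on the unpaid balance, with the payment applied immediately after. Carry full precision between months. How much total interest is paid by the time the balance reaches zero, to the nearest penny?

Promo months 1–9 at r₀ = 0%/12 = 0; months 10+ at r₁ = 15.4%/12 = 0.0128333.
After month 9 (no interest yet): B = £8,580.00 − 9·£251.84 = £6,313.44.
Then at r₁ with £251.84/mo: n₂ = −ln(1 − r₁·B/P)/ln(1+r₁) ≈ 30.44 → 31 more payments.
Total paid = 39·£251.84 + £111.93 = £9,933.69; interest = £9,933.69 − £8,580.00 = £1,353.69.

£1,353.69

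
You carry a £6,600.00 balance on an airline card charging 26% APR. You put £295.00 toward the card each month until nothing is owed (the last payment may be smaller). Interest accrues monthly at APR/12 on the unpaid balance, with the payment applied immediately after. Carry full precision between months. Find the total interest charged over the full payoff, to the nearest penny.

£2,525.94

Monthly rate r = 26%/12 = 2.16667% = 0.0216667.
Payoff takes n = ⌈−ln(1 − rB₀/P)/ln(1+r)⌉ = ⌈30.935⌉ = 31 payments; the last is £275.94.
Total paid = 30·£295.00 + £275.94 = £9,125.94.
Total interest = total paid − principal = £9,125.94 − £6,600.00 = £2,525.94.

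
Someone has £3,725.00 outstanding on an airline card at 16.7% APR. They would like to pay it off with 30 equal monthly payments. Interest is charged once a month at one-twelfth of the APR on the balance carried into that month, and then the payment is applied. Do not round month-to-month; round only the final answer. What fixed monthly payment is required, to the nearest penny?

Monthly rate r = 16.7%/12 = 1.39167% = 0.0139167.
Level-payment amortization: P = B₀·r / (1 − (1+r)^(−n)) = 3725.00·0.0139167 / (1 − 1.01392^(−30)).
Denominator 1 − (1+r)^(−30) = 0.33940978.
P = 51.8396 / 0.33940978 ≈ 152.73.

£152.73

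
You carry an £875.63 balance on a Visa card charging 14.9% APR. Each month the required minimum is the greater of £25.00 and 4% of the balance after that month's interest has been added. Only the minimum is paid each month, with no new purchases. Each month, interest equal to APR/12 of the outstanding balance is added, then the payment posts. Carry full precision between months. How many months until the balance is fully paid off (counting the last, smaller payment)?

Monthly rate r = 14.9%/12 = 1.24167% = 0.0124167.
While 4% of the post-interest balance exceeds £25.00, each month B ← (B·(1+r))·(1 − 0.04), i.e. B shrinks by the factor (1+r)·0.96 = 0.97192.
This holds for months 1–13. Entering month 14 the balance is £604.67; 4% of the post-interest balance is now below £25.00, so the flat £25.00 minimum applies from here.
From month 14 a fixed £25.00 at rate r clears £604.67 in 29 more payments. Total: 13 + 29 = 42 months.

42 months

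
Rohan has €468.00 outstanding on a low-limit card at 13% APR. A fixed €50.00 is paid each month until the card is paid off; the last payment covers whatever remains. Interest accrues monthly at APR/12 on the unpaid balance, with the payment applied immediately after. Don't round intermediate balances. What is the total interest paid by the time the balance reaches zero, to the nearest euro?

Monthly rate r = 13%/12 = 1.08333% = 0.0108333.
Payoff takes n = ⌈−ln(1 − rB₀/P)/ln(1+r)⌉ = ⌈9.923⌉ = 10 payments; the last is €46.15.
Total paid = 9·€50.00 + €46.15 = €496.15.
Total interest = total paid − principal = €496.15 − €468.00 = €28.15.

€28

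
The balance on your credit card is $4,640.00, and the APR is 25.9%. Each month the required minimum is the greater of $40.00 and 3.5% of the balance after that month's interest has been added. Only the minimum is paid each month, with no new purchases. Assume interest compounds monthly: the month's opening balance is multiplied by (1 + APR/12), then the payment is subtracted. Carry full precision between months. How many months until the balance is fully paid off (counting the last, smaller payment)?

Monthly rate r = 25.9%/12 = 2.15833% = 0.0215833.
While 3.5% of the post-interest balance exceeds $40.00, each month B ← (B·(1+r))·(1 − 0.035), i.e. B shrinks by the factor (1+r)·0.965 = 0.98583.
This holds for months 1–100. Entering month 101 the balance is $1,113.34; 3.5% of the post-interest balance is now below $40.00, so the flat $40.00 minimum applies from here.
From month 101 a fixed $40.00 at rate r clears $1,113.34 in 43 more payments. Total: 100 + 43 = 143 months.

143 months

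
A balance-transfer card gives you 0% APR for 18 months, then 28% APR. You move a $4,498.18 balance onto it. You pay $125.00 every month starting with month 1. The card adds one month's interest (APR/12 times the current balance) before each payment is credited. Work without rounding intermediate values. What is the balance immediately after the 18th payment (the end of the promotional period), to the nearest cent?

Promo months 1–18 at r₀ = 0%/12 = 0; months 19+ at r₁ = 28%/12 = 0.0233333.
After month 18 (no interest yet): B = $4,498.18 − 18·$125.00 = $2,248.18.

$2,248.18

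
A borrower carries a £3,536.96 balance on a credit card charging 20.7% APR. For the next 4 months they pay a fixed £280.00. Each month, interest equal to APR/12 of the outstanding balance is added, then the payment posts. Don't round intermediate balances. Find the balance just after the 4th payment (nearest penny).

£2,638.08

Monthly rate r = 20.7%/12 = 1.725% = 0.01725.
Each month: B ← B·(1+r) − £280.00.
Month 1: interest £61.01; balance after payment £3,317.97.
Month 2: interest £57.24; balance after payment £3,095.21.
Month 3: interest £53.39; balance after payment £2,868.60.
Month 4: interest £49.48; balance after payment £2,638.08.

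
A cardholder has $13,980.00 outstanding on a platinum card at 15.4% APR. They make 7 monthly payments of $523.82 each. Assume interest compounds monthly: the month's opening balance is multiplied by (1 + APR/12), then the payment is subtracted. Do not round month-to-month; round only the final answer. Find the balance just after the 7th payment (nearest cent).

$11,474.30

Monthly rate r = 15.4%/12 = 1.28333% = 0.0128333.
Each month: B ← B·(1+r) − $523.82.
Month 1: interest $179.41; balance after payment $13,635.59.
Month 2: interest $174.99; balance after payment $13,286.76.
Month 3: interest $170.51; balance after payment $12,933.45.
Month 4: interest $165.98; balance after payment $12,575.61.
Month 5: interest $161.39; balance after payment $12,213.18.
Month 6: interest $156.74; balance after payment $11,846.10.
Month 7: interest $152.02; balance after payment $11,474.30.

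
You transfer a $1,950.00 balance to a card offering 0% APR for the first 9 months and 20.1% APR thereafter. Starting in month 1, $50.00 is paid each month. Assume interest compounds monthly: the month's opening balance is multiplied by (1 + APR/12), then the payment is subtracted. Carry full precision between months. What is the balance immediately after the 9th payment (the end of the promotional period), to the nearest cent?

$1,500.00

Promo months 1–9 at r₀ = 0%/12 = 0; months 10+ at r₁ = 20.1%/12 = 0.01675.
After month 9 (no interest yet): B = $1,950.00 − 9·$50.00 = $1,500.00.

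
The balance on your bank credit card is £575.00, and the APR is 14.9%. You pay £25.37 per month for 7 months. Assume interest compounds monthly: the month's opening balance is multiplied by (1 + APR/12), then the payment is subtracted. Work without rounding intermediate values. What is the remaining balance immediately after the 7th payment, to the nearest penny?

£442.53

Monthly rate r = 14.9%/12 = 1.24167% = 0.0124167.
Each month: B ← B·(1+r) − £25.37.
Month 1: interest £7.14; balance after payment £556.77.
Month 2: interest £6.91; balance after payment £538.31.
Month 3: interest £6.68; balance after payment £519.63.
Month 4: interest £6.45; balance after payment £500.71.
Month 5: interest £6.22; balance after payment £481.56.
Month 6: interest £5.98; balance after payment £462.17.
Month 7: interest £5.74; balance after payment £442.53.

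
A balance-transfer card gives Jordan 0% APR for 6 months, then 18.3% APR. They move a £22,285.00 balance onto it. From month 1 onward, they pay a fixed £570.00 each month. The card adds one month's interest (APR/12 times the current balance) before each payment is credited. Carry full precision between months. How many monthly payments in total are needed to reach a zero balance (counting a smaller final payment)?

Promo months 1–6 at r₀ = 0%/12 = 0; months 7+ at r₁ = 18.3%/12 = 0.01525.
After month 6 (no interest yet): B = £22,285.00 − 6·£570.00 = £18,865.00.
Then at r₁ with £570.00/mo: n₂ = −ln(1 − r₁·B/P)/ln(1+r₁) ≈ 46.42 → 47 more payments.

53 months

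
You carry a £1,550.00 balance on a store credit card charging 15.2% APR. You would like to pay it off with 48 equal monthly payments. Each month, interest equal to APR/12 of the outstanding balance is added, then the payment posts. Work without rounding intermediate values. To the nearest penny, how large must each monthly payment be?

£43.29

Monthly rate r = 15.2%/12 = 1.26667% = 0.0126667.
Level-payment amortization: P = B₀·r / (1 − (1+r)^(−n)) = 1550.00·0.0126667 / (1 − 1.01267^(−48)).
Denominator 1 − (1+r)^(−48) = 0.453478453.
P = 19.6333 / 0.453478453 ≈ 43.29.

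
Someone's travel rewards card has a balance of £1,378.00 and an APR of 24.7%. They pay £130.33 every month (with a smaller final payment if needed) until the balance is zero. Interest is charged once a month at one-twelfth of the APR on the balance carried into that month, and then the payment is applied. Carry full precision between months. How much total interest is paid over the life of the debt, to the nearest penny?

£192.01

Monthly rate r = 24.7%/12 = 2.05833% = 0.0205833.
Payoff takes n = ⌈−ln(1 − rB₀/P)/ln(1+r)⌉ = ⌈12.046⌉ = 13 payments; the last is £6.05.
Total paid = 12·£130.33 + £6.05 = £1,570.01.
Total interest = total paid − principal = £1,570.01 − £1,378.00 = £192.01.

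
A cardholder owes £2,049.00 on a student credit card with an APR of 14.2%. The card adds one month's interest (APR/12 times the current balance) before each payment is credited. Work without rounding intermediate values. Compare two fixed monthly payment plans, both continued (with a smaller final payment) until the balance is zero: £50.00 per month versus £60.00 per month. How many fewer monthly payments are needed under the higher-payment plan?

Monthly rate r = 14.2%/12 = 1.18333% = 0.0118333.
At £50.00/mo: n = ⌈−ln(1 − rB₀/P)/ln(1+r)⌉ = 57 payments (last £19.94); total interest = total paid − £2,049.00 = £770.94.
At £60.00/mo: 45 payments (last £0.44); total interest £591.44.
Payments saved = 57 − 45 = 12.

12 fewer payments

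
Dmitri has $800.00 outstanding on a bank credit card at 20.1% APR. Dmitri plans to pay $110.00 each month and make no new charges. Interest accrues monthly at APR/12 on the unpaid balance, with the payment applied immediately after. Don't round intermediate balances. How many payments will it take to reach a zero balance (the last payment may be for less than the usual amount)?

8 payments

Monthly rate r = 20.1%/12 = 1.675% = 0.01675.
Recurrence: B ← B·(1+r) − $110.00.
Month 1: interest $13.40; balance after payment $703.40.
Month 2: interest $11.78; balance after payment $605.18.
Closed form: n = −ln(1 − rB₀/P)/ln(1+r) = −ln(0.87818)/ln(1.01675) ≈ 7.820, so the balance reaches zero during payment 8.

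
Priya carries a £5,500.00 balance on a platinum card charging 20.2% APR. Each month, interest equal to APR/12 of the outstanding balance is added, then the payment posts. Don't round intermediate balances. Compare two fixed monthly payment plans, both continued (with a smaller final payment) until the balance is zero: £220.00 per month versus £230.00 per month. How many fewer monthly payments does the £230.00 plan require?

2 fewer payments

Monthly rate r = 20.2%/12 = 1.68333% = 0.0168333.
At £220.00/mo: n = ⌈−ln(1 − rB₀/P)/ln(1+r)⌉ = 33 payments (last £158.28); total interest = total paid − £5,500.00 = £1,698.28.
At £230.00/mo: 31 payments (last £196.78); total interest £1,596.78.
Payments saved = 33 − 31 = 2.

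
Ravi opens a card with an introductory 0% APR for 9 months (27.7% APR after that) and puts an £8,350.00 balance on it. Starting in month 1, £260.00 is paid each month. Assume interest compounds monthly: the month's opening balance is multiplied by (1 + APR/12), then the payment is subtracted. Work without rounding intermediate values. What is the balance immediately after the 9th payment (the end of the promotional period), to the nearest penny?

£6,010.00

Promo months 1–9 at r₀ = 0%/12 = 0; months 10+ at r₁ = 27.7%/12 = 0.0230833.
After month 9 (no interest yet): B = £8,350.00 − 9·£260.00 = £6,010.00.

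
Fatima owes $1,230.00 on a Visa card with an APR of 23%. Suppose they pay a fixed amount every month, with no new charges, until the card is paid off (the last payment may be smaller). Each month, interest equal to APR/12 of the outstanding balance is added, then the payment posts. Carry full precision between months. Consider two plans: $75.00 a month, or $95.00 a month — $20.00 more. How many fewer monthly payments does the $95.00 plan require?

4 fewer payments

Monthly rate r = 23%/12 = 1.91667% = 0.0191667.
At $75.00/mo: n = ⌈−ln(1 − rB₀/P)/ln(1+r)⌉ = 20 payments (last $65.82); total interest = total paid − $1,230.00 = $260.82.
At $95.00/mo: 16 payments (last $2.27); total interest $197.27.
Payments saved = 20 − 16 = 4.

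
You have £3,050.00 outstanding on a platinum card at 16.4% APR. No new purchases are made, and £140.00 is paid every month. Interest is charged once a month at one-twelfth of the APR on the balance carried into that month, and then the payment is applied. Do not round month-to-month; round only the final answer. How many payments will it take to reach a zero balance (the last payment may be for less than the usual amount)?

Monthly rate r = 16.4%/12 = 1.36667% = 0.0136667.
Recurrence: B ← B·(1+r) − £140.00.
Month 1: interest £41.68; balance after payment £2,951.68.
Month 2: interest £40.34; balance after payment £2,852.02.
Closed form: n = −ln(1 − rB₀/P)/ln(1+r) = −ln(0.70226)/ln(1.01367) ≈ 26.038, so the balance reaches zero during payment 27.

27 payments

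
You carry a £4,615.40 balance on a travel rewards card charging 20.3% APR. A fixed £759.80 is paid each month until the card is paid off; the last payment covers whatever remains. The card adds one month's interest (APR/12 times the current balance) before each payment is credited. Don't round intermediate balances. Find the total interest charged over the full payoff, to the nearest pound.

£297

Monthly rate r = 20.3%/12 = 1.69167% = 0.0169167.
Payoff takes n = ⌈−ln(1 − rB₀/P)/ln(1+r)⌉ = ⌈6.464⌉ = 7 payments; the last is £354.01.
Total paid = 6·£759.80 + £354.01 = £4,912.81.
Total interest = total paid − principal = £4,912.81 − £4,615.40 = £297.41.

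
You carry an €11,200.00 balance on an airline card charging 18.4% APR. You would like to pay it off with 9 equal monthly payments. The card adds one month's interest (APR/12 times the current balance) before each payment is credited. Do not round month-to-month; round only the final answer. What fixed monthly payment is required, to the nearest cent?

€1,341.79

Monthly rate r = 18.4%/12 = 1.53333% = 0.0153333.
Level-payment amortization: P = B₀·r / (1 − (1+r)^(−n)) = 11200.00·0.0153333 / (1 − 1.01533^(−9)).
Denominator 1 − (1+r)^(−9) = 0.127988522.
P = 171.733 / 0.127988522 ≈ 1341.79.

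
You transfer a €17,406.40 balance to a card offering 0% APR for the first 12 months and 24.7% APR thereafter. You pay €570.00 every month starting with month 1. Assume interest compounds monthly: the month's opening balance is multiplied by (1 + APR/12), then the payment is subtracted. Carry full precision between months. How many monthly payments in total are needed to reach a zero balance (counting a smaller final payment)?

Promo months 1–12 at r₀ = 0%/12 = 0; months 13+ at r₁ = 24.7%/12 = 0.0205833.
After month 12 (no interest yet): B = €17,406.40 − 12·€570.00 = €10,566.40.
Then at r₁ with €570.00/mo: n₂ = −ln(1 − r₁·B/P)/ln(1+r₁) ≈ 23.59 → 24 more payments.

36 months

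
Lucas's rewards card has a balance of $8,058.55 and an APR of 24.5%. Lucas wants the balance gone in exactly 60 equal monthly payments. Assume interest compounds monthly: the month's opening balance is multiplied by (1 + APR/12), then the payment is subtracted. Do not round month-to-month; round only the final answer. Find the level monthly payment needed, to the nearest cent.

$234.17

Monthly rate r = 24.5%/12 = 2.04167% = 0.0204167.
Level-payment amortization: P = B₀·r / (1 − (1+r)^(−n)) = 8058.55·0.0204167 / (1 − 1.02042^(−60)).
Denominator 1 − (1+r)^(−60) = 0.702595596.
P = 164.529 / 0.702595596 ≈ 234.17.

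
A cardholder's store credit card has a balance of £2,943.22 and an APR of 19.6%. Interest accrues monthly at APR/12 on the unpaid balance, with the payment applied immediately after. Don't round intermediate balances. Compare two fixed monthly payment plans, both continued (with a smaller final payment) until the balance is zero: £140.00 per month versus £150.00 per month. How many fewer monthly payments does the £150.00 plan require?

2 fewer payments

Monthly rate r = 19.6%/12 = 1.63333% = 0.0163333.
At £140.00/mo: n = ⌈−ln(1 − rB₀/P)/ln(1+r)⌉ = 26 payments (last £134.92); total interest = total paid − £2,943.22 = £691.70.
At £150.00/mo: 24 payments (last £127.39); total interest £634.17.
Payments saved = 26 − 24 = 2.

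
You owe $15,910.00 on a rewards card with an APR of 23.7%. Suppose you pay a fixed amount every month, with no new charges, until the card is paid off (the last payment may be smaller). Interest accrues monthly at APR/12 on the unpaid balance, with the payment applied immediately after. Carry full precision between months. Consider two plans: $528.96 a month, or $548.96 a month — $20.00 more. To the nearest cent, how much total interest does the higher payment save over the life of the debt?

$535.10

Monthly rate r = 23.7%/12 = 1.975% = 0.01975.
At $528.96/mo: n = ⌈−ln(1 − rB₀/P)/ln(1+r)⌉ = 47 payments (last $50.52); total interest = total paid − $15,910.00 = $8,472.68.
At $548.96/mo: 44 payments (last $242.30); total interest $7,937.58.
Interest saved = $8,472.68 − $7,937.58 = $535.10.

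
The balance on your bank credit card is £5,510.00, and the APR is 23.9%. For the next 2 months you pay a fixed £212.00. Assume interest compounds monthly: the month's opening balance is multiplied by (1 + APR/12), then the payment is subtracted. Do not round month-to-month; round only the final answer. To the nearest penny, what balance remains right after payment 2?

Monthly rate r = 23.9%/12 = 1.99167% = 0.0199167.
Each month: B ← B·(1+r) − £212.00.
Month 1: interest £109.74; balance after payment £5,407.74.
Month 2: interest £107.70; balance after payment £5,303.45.

£5,303.45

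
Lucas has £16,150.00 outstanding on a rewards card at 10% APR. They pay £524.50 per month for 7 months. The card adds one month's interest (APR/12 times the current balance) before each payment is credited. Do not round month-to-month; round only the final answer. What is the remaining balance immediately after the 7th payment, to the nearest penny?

Monthly rate r = 10%/12 = 0.833333% = 0.00833333.
Each month: B ← B·(1+r) − £524.50.
Month 1: interest £134.58; balance after payment £15,760.08.
Month 2: interest £131.33; balance after payment £15,366.92.
Month 3: interest £128.06; balance after payment £14,970.48.
Month 4: interest £124.75; balance after payment £14,570.73.
Month 5: interest £121.42; balance after payment £14,167.65.
Month 6: interest £118.06; balance after payment £13,761.22.
Month 7: interest £114.68; balance after payment £13,351.39.

£13,351.39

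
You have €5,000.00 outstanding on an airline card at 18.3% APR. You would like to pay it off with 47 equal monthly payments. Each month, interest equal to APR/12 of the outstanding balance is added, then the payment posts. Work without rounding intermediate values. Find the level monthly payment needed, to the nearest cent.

€149.80

Monthly rate r = 18.3%/12 = 1.525% = 0.01525.
Level-payment amortization: P = B₀·r / (1 − (1+r)^(−n)) = 5000.00·0.01525 / (1 − 1.01525^(−47)).
Denominator 1 − (1+r)^(−47) = 0.509014025.
P = 76.25 / 0.509014025 ≈ 149.80.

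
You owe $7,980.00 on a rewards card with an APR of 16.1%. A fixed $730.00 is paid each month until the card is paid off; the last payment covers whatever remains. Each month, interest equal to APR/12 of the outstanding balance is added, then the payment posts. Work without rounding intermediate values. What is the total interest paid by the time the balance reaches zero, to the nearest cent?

Monthly rate r = 16.1%/12 = 1.34167% = 0.0134167.
Payoff takes n = ⌈−ln(1 − rB₀/P)/ln(1+r)⌉ = ⌈11.900⌉ = 12 payments; the last is $657.74.
Total paid = 11·$730.00 + $657.74 = $8,687.74.
Total interest = total paid − principal = $8,687.74 − $7,980.00 = $707.74.

$707.74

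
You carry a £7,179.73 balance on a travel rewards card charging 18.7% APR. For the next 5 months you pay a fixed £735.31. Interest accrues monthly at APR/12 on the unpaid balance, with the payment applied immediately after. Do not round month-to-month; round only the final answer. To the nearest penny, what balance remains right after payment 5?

£3,963.92

Monthly rate r = 18.7%/12 = 1.55833% = 0.0155833.
Each month: B ← B·(1+r) − £735.31.
Month 1: interest £111.88; balance after payment £6,556.30.
Month 2: interest £102.17; balance after payment £5,923.16.
Month 3: interest £92.30; balance after payment £5,280.16.
Month 4: interest £82.28; balance after payment £4,627.13.
Month 5: interest £72.11; balance after payment £3,963.92.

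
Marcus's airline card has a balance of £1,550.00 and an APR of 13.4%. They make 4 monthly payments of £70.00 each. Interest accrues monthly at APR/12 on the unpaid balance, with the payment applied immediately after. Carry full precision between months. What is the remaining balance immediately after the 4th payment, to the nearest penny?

Monthly rate r = 13.4%/12 = 1.11667% = 0.0111667.
Each month: B ← B·(1+r) − £70.00.
Month 1: interest £17.31; balance after payment £1,497.31.
Month 2: interest £16.72; balance after payment £1,444.03.
Month 3: interest £16.12; balance after payment £1,390.15.
Month 4: interest £15.52; balance after payment £1,335.68.

£1,335.68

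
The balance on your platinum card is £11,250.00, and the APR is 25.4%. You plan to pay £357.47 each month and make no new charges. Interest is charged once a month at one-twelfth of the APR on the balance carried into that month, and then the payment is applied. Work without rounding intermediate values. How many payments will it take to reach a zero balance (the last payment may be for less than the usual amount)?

53 payments

Monthly rate r = 25.4%/12 = 2.11667% = 0.0211667.
Recurrence: B ← B·(1+r) − £357.47.
Month 1: interest £238.12; balance after payment £11,130.66.
Month 2: interest £235.60; balance after payment £11,008.78.
Closed form: n = −ln(1 − rB₀/P)/ln(1+r) = −ln(0.33386)/ln(1.02117) ≈ 52.375, so the balance reaches zero during payment 53.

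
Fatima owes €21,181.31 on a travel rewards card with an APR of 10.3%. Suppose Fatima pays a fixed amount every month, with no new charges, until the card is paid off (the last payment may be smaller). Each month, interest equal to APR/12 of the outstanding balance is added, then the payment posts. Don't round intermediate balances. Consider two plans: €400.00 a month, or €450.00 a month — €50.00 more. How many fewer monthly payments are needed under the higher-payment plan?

10 fewer payments

Monthly rate r = 10.3%/12 = 0.858333% = 0.00858333.
At €400.00/mo: n = ⌈−ln(1 − rB₀/P)/ln(1+r)⌉ = 71 payments (last €365.73); total interest = total paid − €21,181.31 = €7,184.42.
At €450.00/mo: 61 payments (last €249.81); total interest €6,068.50.
Payments saved = 71 − 61 = 10.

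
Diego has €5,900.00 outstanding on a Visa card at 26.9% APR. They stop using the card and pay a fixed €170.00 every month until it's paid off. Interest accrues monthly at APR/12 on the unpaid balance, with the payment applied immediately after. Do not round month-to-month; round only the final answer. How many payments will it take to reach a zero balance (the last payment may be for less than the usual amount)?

Monthly rate r = 26.9%/12 = 2.24167% = 0.0224167.
Recurrence: B ← B·(1+r) − €170.00.
Month 1: interest €132.26; balance after payment €5,862.26.
Month 2: interest €131.41; balance after payment €5,823.67.
Closed form: n = −ln(1 − rB₀/P)/ln(1+r) = −ln(0.22201)/ln(1.02242) ≈ 67.889, so the balance reaches zero during payment 68.

68 months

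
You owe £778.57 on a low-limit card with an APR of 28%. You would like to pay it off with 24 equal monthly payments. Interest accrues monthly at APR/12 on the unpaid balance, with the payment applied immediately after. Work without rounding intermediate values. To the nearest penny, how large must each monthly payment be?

Monthly rate r = 28%/12 = 2.33333% = 0.0233333.
Level-payment amortization: P = B₀·r / (1 − (1+r)^(−n)) = 778.57·0.0233333 / (1 − 1.02333^(−24)).
Denominator 1 − (1+r)^(−24) = 0.425104245.
P = 18.1666 / 0.425104245 ≈ 42.73.

£42.73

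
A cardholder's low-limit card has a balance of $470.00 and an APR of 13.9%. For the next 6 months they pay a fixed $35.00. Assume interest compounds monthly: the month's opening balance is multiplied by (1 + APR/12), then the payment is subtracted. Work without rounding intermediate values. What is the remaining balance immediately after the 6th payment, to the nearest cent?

Monthly rate r = 13.9%/12 = 1.15833% = 0.0115833.
Each month: B ← B·(1+r) − $35.00.
Month 1: interest $5.44; balance after payment $440.44.
Month 2: interest $5.10; balance after payment $410.55.
Month 3: interest $4.76; balance after payment $380.30.
Month 4: interest $4.41; balance after payment $349.71.
Month 5: interest $4.05; balance after payment $318.76.
Month 6: interest $3.69; balance after payment $287.45.

$287.45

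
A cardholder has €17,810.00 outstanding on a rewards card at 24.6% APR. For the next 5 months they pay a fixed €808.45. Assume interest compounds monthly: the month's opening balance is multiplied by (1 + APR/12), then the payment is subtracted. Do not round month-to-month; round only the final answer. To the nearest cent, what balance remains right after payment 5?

€15,500.51

Monthly rate r = 24.6%/12 = 2.05% = 0.0205.
Each month: B ← B·(1+r) − €808.45.
Month 1: interest €365.11; balance after payment €17,366.65.
Month 2: interest €356.02; balance after payment €16,914.22.
Month 3: interest €346.74; balance after payment €16,452.51.
Month 4: interest €337.28; balance after payment €15,981.34.
Month 5: interest €327.62; balance after payment €15,500.51.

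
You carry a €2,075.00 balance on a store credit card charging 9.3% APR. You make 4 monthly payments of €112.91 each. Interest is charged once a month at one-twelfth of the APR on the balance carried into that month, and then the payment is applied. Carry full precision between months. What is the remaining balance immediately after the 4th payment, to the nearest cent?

Monthly rate r = 9.3%/12 = 0.775% = 0.00775.
Each month: B ← B·(1+r) − €112.91.
Month 1: interest €16.08; balance after payment €1,978.17.
Month 2: interest €15.33; balance after payment €1,880.59.
Month 3: interest €14.57; balance after payment €1,782.26.
Month 4: interest €13.81; balance after payment €1,683.16.

€1,683.16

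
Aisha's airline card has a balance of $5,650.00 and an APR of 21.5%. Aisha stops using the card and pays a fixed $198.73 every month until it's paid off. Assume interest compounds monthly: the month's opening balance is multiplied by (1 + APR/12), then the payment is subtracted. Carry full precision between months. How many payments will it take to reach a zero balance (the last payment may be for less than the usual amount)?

Monthly rate r = 21.5%/12 = 1.79167% = 0.0179167.
Recurrence: B ← B·(1+r) − $198.73.
Month 1: interest $101.23; balance after payment $5,552.50.
Month 2: interest $99.48; balance after payment $5,453.25.
Closed form: n = −ln(1 − rB₀/P)/ln(1+r) = −ln(0.49062)/ln(1.01792) ≈ 40.099, so the balance reaches zero during payment 41.

41 months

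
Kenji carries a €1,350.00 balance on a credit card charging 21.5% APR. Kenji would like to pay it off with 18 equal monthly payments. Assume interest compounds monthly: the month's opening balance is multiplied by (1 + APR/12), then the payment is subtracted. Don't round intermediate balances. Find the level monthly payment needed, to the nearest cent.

€88.41

Monthly rate r = 21.5%/12 = 1.79167% = 0.0179167.
Level-payment amortization: P = B₀·r / (1 − (1+r)^(−n)) = 1350.00·0.0179167 / (1 − 1.01792^(−18)).
Denominator 1 − (1+r)^(−18) = 0.273593126.
P = 24.1875 / 0.273593126 ≈ 88.41.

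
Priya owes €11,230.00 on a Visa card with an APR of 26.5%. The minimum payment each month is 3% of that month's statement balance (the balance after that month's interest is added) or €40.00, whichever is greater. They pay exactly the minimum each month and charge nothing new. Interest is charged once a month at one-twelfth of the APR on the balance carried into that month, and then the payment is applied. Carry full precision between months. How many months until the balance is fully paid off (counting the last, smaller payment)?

Monthly rate r = 26.5%/12 = 2.20833% = 0.0220833.
While 3% of the post-interest balance exceeds €40.00, each month B ← (B·(1+r))·(1 − 0.03), i.e. B shrinks by the factor (1+r)·0.97 = 0.99142.
This holds for months 1–250. Entering month 251 the balance is €1,302.84; 3% of the post-interest balance is now below €40.00, so the flat €40.00 minimum applies from here.
From month 251 a fixed €40.00 at rate r clears €1,302.84 in 59 more payments. Total: 250 + 59 = 309 months.

309 months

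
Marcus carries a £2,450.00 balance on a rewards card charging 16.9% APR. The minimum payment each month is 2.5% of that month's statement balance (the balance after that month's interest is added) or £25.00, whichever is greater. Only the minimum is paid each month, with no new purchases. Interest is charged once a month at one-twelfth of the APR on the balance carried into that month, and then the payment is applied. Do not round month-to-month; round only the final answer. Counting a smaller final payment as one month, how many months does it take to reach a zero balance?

139 months

Monthly rate r = 16.9%/12 = 1.40833% = 0.0140833.
While 2.5% of the post-interest balance exceeds £25.00, each month B ← (B·(1+r))·(1 − 0.025), i.e. B shrinks by the factor (1+r)·0.975 = 0.98873.
This holds for months 1–81. Entering month 82 the balance is £978.37; 2.5% of the post-interest balance is now below £25.00, so the flat £25.00 minimum applies from here.
From month 82 a fixed £25.00 at rate r clears £978.37 in 58 more payments. Total: 81 + 58 = 139 months.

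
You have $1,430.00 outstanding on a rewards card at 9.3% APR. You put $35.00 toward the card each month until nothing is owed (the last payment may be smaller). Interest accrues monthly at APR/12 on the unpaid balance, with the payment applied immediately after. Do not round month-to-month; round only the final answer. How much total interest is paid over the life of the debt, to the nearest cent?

Monthly rate r = 9.3%/12 = 0.775% = 0.00775.
Payoff takes n = ⌈−ln(1 − rB₀/P)/ln(1+r)⌉ = ⌈49.318⌉ = 50 payments; the last is $11.14.
Total paid = 49·$35.00 + $11.14 = $1,726.14.
Total interest = total paid − principal = $1,726.14 − $1,430.00 = $296.14.

$296.14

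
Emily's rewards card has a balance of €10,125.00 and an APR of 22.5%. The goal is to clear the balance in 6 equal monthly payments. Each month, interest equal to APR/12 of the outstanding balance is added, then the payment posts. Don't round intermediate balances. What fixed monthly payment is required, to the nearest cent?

Monthly rate r = 22.5%/12 = 1.875% = 0.01875.
Level-payment amortization: P = B₀·r / (1 − (1+r)^(−n)) = 10125.00·0.01875 / (1 − 1.01875^(−6)).
Denominator 1 − (1+r)^(−6) = 0.10547132.
P = 189.844 / 0.10547132 ≈ 1799.96.

€1,799.96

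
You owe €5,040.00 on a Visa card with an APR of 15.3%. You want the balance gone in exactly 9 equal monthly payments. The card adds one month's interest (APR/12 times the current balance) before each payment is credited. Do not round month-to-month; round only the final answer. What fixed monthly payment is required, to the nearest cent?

Monthly rate r = 15.3%/12 = 1.275% = 0.01275.
Level-payment amortization: P = B₀·r / (1 − (1+r)^(−n)) = 5040.00·0.01275 / (1 − 1.01275^(−9)).
Denominator 1 − (1+r)^(−9) = 0.107764018.
P = 64.26 / 0.107764018 ≈ 596.30.

€596.30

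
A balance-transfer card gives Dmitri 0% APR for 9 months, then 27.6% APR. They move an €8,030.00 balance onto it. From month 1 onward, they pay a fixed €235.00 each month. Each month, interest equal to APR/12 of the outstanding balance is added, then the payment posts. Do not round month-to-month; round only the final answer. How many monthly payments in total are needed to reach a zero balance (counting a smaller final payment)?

48 months

Promo months 1–9 at r₀ = 0%/12 = 0; months 10+ at r₁ = 27.6%/12 = 0.023.
After month 9 (no interest yet): B = €8,030.00 − 9·€235.00 = €5,915.00.
Then at r₁ with €235.00/mo: n₂ = −ln(1 − r₁·B/P)/ln(1+r₁) ≈ 38.04 → 39 more payments.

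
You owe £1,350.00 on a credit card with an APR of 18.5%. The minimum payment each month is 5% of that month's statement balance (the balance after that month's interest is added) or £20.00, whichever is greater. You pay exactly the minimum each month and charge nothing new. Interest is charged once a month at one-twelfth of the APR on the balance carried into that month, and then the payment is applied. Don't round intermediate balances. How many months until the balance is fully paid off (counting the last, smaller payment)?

Monthly rate r = 18.5%/12 = 1.54167% = 0.0154167.
While 5% of the post-interest balance exceeds £20.00, each month B ← (B·(1+r))·(1 − 0.05), i.e. B shrinks by the factor (1+r)·0.95 = 0.96465.
This holds for months 1–35. Entering month 36 the balance is £383.01; 5% of the post-interest balance is now below £20.00, so the flat £20.00 minimum applies from here.
From month 36 a fixed £20.00 at rate r clears £383.01 in 23 more payments. Total: 35 + 23 = 58 months.

58 months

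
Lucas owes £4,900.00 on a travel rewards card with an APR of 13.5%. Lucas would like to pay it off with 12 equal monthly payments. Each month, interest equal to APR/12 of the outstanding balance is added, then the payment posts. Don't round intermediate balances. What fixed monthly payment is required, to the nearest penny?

£438.80

Monthly rate r = 13.5%/12 = 1.125% = 0.01125.
Level-payment amortization: P = B₀·r / (1 − (1+r)^(−n)) = 4900.00·0.01125 / (1 − 1.01125^(−12)).
Denominator 1 − (1+r)^(−12) = 0.125625297.
P = 55.125 / 0.125625297 ≈ 438.80.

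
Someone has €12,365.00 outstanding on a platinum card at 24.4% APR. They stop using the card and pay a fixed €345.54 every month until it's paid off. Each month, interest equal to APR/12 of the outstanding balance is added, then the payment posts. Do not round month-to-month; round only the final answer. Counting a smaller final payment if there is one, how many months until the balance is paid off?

Monthly rate r = 24.4%/12 = 2.03333% = 0.0203333.
Recurrence: B ← B·(1+r) − €345.54.
Month 1: interest €251.42; balance after payment €12,270.88.
Month 2: interest €249.51; balance after payment €12,174.85.
Closed form: n = −ln(1 − rB₀/P)/ln(1+r) = −ln(0.27238)/ln(1.02033) ≈ 64.610, so the balance reaches zero during payment 65.

65 months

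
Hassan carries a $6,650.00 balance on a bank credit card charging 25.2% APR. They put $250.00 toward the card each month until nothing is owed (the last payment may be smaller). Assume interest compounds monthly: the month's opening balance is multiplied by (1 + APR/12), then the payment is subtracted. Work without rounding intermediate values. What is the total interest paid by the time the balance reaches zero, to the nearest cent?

$3,188.22

Monthly rate r = 25.2%/12 = 2.1% = 0.021.
Payoff takes n = ⌈−ln(1 − rB₀/P)/ln(1+r)⌉ = ⌈39.351⌉ = 40 payments; the last is $88.22.
Total paid = 39·$250.00 + $88.22 = $9,838.22.
Total interest = total paid − principal = $9,838.22 − $6,650.00 = $3,188.22.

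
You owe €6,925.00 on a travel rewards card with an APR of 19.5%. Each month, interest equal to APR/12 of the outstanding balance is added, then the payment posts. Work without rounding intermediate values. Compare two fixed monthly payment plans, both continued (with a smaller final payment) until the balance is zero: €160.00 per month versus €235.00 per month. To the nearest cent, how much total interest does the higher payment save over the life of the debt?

Monthly rate r = 19.5%/12 = 1.625% = 0.01625.
At €160.00/mo: n = ⌈−ln(1 − rB₀/P)/ln(1+r)⌉ = 76 payments (last €61.33); total interest = total paid − €6,925.00 = €5,136.33.
At €235.00/mo: 41 payments (last €101.85); total interest €2,576.85.
Interest saved = €5,136.33 − €2,576.85 = €2,559.48.

€2,559.48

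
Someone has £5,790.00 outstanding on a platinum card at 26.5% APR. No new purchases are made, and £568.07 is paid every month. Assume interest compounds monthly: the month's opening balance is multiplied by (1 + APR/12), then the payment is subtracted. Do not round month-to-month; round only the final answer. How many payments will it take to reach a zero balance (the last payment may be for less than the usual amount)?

12 months

Monthly rate r = 26.5%/12 = 2.20833% = 0.0220833.
Recurrence: B ← B·(1+r) − £568.07.
Month 1: interest £127.86; balance after payment £5,349.79.
Month 2: interest £118.14; balance after payment £4,899.86.
Closed form: n = −ln(1 − rB₀/P)/ln(1+r) = −ln(0.77492)/ln(1.02208) ≈ 11.674, so the balance reaches zero during payment 12.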